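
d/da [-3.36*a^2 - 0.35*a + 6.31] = -6.72*a - 0.35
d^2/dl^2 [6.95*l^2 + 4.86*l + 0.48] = 13.9000000000000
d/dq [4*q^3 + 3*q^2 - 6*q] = 12*q^2 + 6*q - 6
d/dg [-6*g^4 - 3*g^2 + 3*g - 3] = -24*g^3 - 6*g + 3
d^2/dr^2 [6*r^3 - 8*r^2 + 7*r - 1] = 36*r - 16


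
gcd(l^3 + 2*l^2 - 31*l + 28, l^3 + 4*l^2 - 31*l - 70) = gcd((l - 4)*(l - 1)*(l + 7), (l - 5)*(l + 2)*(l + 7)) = l + 7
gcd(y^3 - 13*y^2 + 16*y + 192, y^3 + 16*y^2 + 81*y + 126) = y + 3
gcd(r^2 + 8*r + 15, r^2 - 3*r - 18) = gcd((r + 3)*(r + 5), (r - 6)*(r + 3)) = r + 3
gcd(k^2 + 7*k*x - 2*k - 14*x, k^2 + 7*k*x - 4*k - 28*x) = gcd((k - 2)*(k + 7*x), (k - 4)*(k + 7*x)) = k + 7*x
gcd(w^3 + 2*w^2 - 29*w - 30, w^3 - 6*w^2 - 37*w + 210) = w^2 + w - 30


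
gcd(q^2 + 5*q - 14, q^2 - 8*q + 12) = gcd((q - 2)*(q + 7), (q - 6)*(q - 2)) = q - 2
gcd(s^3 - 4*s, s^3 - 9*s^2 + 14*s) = s^2 - 2*s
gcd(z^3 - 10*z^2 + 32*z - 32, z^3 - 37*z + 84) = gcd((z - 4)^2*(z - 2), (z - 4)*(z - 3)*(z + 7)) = z - 4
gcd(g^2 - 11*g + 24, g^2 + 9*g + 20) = 1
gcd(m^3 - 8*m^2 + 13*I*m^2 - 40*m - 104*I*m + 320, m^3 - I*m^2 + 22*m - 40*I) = m + 5*I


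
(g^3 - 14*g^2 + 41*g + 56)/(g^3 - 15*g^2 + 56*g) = (g + 1)/g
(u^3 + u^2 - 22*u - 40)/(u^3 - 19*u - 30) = (u + 4)/(u + 3)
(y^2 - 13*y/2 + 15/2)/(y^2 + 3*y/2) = (2*y^2 - 13*y + 15)/(y*(2*y + 3))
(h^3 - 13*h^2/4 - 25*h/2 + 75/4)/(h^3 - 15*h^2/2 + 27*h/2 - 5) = (4*h^2 + 7*h - 15)/(2*(2*h^2 - 5*h + 2))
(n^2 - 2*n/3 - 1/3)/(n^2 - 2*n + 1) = (n + 1/3)/(n - 1)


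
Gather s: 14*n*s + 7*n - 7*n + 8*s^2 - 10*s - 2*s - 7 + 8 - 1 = 8*s^2 + s*(14*n - 12)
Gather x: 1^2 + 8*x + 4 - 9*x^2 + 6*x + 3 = -9*x^2 + 14*x + 8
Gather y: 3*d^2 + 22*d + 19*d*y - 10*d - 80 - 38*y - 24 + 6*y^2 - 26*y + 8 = 3*d^2 + 12*d + 6*y^2 + y*(19*d - 64) - 96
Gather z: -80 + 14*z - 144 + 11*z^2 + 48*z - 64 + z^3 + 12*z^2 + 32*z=z^3 + 23*z^2 + 94*z - 288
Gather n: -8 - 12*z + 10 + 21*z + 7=9*z + 9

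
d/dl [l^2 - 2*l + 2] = 2*l - 2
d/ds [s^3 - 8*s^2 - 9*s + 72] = 3*s^2 - 16*s - 9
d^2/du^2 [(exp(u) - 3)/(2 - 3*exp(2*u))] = (-9*exp(4*u) + 108*exp(3*u) - 36*exp(2*u) + 72*exp(u) - 4)*exp(u)/(27*exp(6*u) - 54*exp(4*u) + 36*exp(2*u) - 8)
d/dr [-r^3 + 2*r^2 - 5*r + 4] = -3*r^2 + 4*r - 5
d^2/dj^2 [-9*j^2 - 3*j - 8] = -18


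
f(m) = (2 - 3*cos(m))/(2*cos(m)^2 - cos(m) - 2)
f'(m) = (2 - 3*cos(m))*(4*sin(m)*cos(m) - sin(m))/(2*cos(m)^2 - cos(m) - 2)^2 + 3*sin(m)/(2*cos(m)^2 - cos(m) - 2) = (6*sin(m)^2 + 8*cos(m) - 14)*sin(m)/(2*sin(m)^2 + cos(m))^2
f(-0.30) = 0.77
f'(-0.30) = 1.35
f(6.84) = 0.39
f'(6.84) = -1.48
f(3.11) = 5.01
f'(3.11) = -0.70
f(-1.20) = -0.43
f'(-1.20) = 1.24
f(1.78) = -1.54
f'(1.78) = -3.33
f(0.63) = 0.28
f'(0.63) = -1.42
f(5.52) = 0.10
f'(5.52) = 1.31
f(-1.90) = -2.02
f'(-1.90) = 4.93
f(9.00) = 8.28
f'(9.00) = -25.58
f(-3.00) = 5.23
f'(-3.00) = 3.41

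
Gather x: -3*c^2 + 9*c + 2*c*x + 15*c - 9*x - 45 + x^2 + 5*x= -3*c^2 + 24*c + x^2 + x*(2*c - 4) - 45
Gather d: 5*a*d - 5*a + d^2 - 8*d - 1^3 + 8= -5*a + d^2 + d*(5*a - 8) + 7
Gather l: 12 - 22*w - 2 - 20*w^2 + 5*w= -20*w^2 - 17*w + 10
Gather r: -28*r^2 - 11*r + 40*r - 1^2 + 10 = -28*r^2 + 29*r + 9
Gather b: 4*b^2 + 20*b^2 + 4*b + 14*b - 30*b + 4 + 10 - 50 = 24*b^2 - 12*b - 36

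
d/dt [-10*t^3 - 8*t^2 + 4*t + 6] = -30*t^2 - 16*t + 4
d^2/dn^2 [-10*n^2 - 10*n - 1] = -20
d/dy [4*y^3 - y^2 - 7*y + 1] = 12*y^2 - 2*y - 7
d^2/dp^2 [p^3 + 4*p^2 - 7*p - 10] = 6*p + 8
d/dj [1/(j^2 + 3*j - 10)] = (-2*j - 3)/(j^2 + 3*j - 10)^2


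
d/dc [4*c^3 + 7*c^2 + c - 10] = 12*c^2 + 14*c + 1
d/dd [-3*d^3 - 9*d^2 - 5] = 9*d*(-d - 2)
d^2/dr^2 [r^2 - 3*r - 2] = 2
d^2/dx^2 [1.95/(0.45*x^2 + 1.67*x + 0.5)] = (-0.78975*x^2 - 2.93085*x + 1.95*(0.9*x + 1.67)*(1.8*x + 3.34) - 0.8775)/(0.45*x^2 + 1.67*x + 0.5)^3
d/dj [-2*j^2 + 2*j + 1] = 2 - 4*j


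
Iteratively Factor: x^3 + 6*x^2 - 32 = (x + 4)*(x^2 + 2*x - 8) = (x + 4)^2*(x - 2)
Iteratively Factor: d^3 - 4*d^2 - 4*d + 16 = (d - 4)*(d^2 - 4) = (d - 4)*(d + 2)*(d - 2)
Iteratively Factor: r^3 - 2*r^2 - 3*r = (r + 1)*(r^2 - 3*r) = r*(r + 1)*(r - 3)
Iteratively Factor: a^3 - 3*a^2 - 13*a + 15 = (a - 1)*(a^2 - 2*a - 15) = (a - 5)*(a - 1)*(a + 3)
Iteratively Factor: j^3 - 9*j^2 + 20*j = (j - 4)*(j^2 - 5*j) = (j - 5)*(j - 4)*(j)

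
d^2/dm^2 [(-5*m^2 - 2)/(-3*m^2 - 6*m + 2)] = 4*(-45*m^3 + 72*m^2 + 54*m + 52)/(27*m^6 + 162*m^5 + 270*m^4 - 180*m^2 + 72*m - 8)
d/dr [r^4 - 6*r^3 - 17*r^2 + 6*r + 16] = 4*r^3 - 18*r^2 - 34*r + 6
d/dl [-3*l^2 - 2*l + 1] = -6*l - 2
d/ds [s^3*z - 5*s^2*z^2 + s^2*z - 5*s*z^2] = z*(3*s^2 - 10*s*z + 2*s - 5*z)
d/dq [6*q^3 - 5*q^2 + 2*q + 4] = 18*q^2 - 10*q + 2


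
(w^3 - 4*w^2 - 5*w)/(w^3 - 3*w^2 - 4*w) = (w - 5)/(w - 4)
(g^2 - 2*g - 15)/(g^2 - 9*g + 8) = (g^2 - 2*g - 15)/(g^2 - 9*g + 8)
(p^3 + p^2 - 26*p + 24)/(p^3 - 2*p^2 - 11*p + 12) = (p + 6)/(p + 3)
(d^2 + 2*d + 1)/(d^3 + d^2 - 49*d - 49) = (d + 1)/(d^2 - 49)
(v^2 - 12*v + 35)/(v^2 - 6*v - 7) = (v - 5)/(v + 1)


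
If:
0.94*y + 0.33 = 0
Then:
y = -0.35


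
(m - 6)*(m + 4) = m^2 - 2*m - 24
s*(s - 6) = s^2 - 6*s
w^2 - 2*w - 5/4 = (w - 5/2)*(w + 1/2)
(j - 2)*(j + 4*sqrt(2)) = j^2 - 2*j + 4*sqrt(2)*j - 8*sqrt(2)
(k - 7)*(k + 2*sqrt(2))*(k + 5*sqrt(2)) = k^3 - 7*k^2 + 7*sqrt(2)*k^2 - 49*sqrt(2)*k + 20*k - 140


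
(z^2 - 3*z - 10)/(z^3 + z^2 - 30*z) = (z + 2)/(z*(z + 6))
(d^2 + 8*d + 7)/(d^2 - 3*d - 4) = (d + 7)/(d - 4)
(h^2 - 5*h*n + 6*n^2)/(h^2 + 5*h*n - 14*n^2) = (h - 3*n)/(h + 7*n)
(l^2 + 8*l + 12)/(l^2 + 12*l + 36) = (l + 2)/(l + 6)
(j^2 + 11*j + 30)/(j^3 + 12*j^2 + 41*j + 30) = 1/(j + 1)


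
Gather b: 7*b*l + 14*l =7*b*l + 14*l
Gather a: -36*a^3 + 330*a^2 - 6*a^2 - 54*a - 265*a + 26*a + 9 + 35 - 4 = -36*a^3 + 324*a^2 - 293*a + 40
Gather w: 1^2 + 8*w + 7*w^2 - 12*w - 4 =7*w^2 - 4*w - 3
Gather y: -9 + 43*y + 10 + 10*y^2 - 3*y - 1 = 10*y^2 + 40*y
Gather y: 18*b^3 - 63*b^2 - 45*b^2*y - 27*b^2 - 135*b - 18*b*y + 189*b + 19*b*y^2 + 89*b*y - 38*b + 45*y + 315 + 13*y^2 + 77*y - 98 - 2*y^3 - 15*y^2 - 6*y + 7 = 18*b^3 - 90*b^2 + 16*b - 2*y^3 + y^2*(19*b - 2) + y*(-45*b^2 + 71*b + 116) + 224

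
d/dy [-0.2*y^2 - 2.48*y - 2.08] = -0.4*y - 2.48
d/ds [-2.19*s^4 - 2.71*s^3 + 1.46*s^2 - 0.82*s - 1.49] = -8.76*s^3 - 8.13*s^2 + 2.92*s - 0.82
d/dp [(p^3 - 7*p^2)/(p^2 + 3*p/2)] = 2*(2*p^2 + 6*p - 21)/(4*p^2 + 12*p + 9)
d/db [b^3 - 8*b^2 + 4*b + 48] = 3*b^2 - 16*b + 4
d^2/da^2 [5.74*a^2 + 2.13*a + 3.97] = 11.4800000000000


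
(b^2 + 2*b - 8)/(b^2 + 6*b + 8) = (b - 2)/(b + 2)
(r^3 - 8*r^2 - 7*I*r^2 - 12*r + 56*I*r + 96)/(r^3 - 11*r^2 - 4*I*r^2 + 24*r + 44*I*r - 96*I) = (r - 3*I)/(r - 3)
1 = 1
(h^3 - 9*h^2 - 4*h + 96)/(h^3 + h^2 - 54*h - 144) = (h - 4)/(h + 6)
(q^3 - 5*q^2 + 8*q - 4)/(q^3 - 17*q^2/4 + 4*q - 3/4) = 4*(q^2 - 4*q + 4)/(4*q^2 - 13*q + 3)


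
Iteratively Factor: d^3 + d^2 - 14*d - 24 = (d - 4)*(d^2 + 5*d + 6) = (d - 4)*(d + 2)*(d + 3)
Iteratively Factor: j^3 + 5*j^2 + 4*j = (j + 4)*(j^2 + j) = j*(j + 4)*(j + 1)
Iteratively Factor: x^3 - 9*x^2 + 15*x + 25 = (x + 1)*(x^2 - 10*x + 25) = (x - 5)*(x + 1)*(x - 5)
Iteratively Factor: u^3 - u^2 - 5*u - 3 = (u + 1)*(u^2 - 2*u - 3) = (u - 3)*(u + 1)*(u + 1)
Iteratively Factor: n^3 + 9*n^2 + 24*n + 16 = (n + 1)*(n^2 + 8*n + 16) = (n + 1)*(n + 4)*(n + 4)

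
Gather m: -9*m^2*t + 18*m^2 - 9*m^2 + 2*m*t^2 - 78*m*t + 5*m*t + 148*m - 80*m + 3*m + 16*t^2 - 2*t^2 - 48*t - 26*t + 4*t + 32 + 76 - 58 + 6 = m^2*(9 - 9*t) + m*(2*t^2 - 73*t + 71) + 14*t^2 - 70*t + 56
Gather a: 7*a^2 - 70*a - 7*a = 7*a^2 - 77*a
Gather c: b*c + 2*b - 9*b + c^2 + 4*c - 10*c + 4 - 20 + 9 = -7*b + c^2 + c*(b - 6) - 7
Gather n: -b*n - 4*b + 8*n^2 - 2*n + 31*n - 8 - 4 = -4*b + 8*n^2 + n*(29 - b) - 12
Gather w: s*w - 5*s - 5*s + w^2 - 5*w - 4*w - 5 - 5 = -10*s + w^2 + w*(s - 9) - 10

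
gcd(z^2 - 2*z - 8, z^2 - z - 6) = z + 2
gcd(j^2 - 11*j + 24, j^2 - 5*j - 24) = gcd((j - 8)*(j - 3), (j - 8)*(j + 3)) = j - 8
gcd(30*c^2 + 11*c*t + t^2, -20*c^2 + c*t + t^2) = 5*c + t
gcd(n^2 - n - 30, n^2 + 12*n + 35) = n + 5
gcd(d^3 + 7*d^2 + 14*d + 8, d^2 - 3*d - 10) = d + 2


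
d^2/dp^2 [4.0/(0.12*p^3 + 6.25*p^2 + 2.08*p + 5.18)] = (-(2.88*p + 50.0)*(0.12*p^3 + 6.25*p^2 + 2.08*p + 5.18) + 4.0*(0.36*p^2 + 12.5*p + 2.08)*(0.72*p^2 + 25.0*p + 4.16))/(0.12*p^3 + 6.25*p^2 + 2.08*p + 5.18)^3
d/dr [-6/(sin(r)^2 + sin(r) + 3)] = 6*(2*sin(r) + 1)*cos(r)/(sin(r)^2 + sin(r) + 3)^2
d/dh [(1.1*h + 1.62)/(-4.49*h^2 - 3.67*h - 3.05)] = (4.939*h^2 + 14.5476*h + 2.5904)/(20.1601*h^4 + 32.9566*h^3 + 40.8579*h^2 + 22.387*h + 9.3025)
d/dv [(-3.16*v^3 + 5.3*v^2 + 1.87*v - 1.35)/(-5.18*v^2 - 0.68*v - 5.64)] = (16.3688*v^4 + 4.2976*v^3 + 59.5498*v^2 - 73.77*v - 11.4648)/(26.8324*v^4 + 7.0448*v^3 + 58.8928*v^2 + 7.6704*v + 31.8096)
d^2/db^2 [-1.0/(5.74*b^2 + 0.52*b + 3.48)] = (65.8952*b^2 + 5.9696*b - 1.0*(11.48*b + 0.52)*(22.96*b + 1.04) + 39.9504)/(5.74*b^2 + 0.52*b + 3.48)^3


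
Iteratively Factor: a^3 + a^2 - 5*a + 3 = (a - 1)*(a^2 + 2*a - 3) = (a - 1)^2*(a + 3)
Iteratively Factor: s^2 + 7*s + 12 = (s + 3)*(s + 4)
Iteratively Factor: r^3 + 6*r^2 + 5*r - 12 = (r - 1)*(r^2 + 7*r + 12) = (r - 1)*(r + 3)*(r + 4)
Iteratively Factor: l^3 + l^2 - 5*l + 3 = (l - 1)*(l^2 + 2*l - 3) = (l - 1)^2*(l + 3)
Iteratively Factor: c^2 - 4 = (c - 2)*(c + 2)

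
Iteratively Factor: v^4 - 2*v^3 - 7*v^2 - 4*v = (v)*(v^3 - 2*v^2 - 7*v - 4) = v*(v + 1)*(v^2 - 3*v - 4) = v*(v + 1)^2*(v - 4)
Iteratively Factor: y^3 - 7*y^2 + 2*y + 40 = (y + 2)*(y^2 - 9*y + 20) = (y - 4)*(y + 2)*(y - 5)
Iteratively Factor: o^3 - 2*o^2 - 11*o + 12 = (o + 3)*(o^2 - 5*o + 4) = (o - 1)*(o + 3)*(o - 4)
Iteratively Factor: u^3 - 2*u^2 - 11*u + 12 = (u + 3)*(u^2 - 5*u + 4) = (u - 1)*(u + 3)*(u - 4)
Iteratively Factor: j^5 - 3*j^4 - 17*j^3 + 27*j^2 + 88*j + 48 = (j - 4)*(j^4 + j^3 - 13*j^2 - 25*j - 12) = (j - 4)*(j + 1)*(j^3 - 13*j - 12) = (j - 4)^2*(j + 1)*(j^2 + 4*j + 3) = (j - 4)^2*(j + 1)*(j + 3)*(j + 1)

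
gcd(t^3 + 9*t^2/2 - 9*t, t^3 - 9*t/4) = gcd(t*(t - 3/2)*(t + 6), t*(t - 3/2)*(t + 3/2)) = t^2 - 3*t/2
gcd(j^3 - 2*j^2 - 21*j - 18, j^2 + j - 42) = j - 6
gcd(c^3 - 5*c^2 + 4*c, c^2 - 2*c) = c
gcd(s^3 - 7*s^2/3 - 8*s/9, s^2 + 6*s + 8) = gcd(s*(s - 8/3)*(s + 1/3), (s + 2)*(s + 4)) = 1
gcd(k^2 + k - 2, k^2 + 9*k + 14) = k + 2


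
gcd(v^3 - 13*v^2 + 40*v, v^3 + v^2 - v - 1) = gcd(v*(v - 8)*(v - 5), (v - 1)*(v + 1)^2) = 1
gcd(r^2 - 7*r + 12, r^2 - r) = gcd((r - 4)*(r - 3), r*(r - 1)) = 1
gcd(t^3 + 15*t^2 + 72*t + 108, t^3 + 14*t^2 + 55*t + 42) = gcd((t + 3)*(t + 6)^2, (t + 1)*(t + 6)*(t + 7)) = t + 6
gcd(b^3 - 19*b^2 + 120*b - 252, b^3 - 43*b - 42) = b - 7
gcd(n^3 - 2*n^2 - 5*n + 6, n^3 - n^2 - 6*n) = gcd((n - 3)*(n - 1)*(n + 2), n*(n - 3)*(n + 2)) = n^2 - n - 6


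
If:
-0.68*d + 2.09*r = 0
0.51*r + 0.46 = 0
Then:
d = -2.77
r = -0.90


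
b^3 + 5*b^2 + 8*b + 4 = (b + 1)*(b + 2)^2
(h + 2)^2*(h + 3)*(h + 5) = h^4 + 12*h^3 + 51*h^2 + 92*h + 60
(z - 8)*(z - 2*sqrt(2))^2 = z^3 - 8*z^2 - 4*sqrt(2)*z^2 + 8*z + 32*sqrt(2)*z - 64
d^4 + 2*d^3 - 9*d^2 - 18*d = d*(d - 3)*(d + 2)*(d + 3)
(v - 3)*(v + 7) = v^2 + 4*v - 21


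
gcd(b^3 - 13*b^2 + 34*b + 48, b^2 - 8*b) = b - 8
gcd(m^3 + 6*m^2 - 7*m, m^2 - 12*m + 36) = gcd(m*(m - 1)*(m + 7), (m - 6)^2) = 1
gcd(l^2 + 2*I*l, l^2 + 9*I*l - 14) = l + 2*I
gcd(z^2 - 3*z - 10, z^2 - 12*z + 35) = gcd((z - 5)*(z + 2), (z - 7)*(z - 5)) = z - 5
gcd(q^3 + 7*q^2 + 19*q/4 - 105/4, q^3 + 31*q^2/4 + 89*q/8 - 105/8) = q^2 + 17*q/2 + 35/2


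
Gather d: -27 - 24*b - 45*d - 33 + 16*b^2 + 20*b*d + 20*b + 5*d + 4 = 16*b^2 - 4*b + d*(20*b - 40) - 56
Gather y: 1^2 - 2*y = 1 - 2*y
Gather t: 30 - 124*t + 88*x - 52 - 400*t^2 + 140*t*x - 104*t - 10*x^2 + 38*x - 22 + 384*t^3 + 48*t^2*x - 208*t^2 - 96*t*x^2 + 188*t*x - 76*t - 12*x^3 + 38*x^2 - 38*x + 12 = 384*t^3 + t^2*(48*x - 608) + t*(-96*x^2 + 328*x - 304) - 12*x^3 + 28*x^2 + 88*x - 32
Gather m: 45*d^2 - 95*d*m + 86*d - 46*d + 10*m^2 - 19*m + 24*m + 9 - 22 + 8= 45*d^2 + 40*d + 10*m^2 + m*(5 - 95*d) - 5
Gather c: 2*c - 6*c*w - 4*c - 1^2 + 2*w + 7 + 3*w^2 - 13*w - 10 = c*(-6*w - 2) + 3*w^2 - 11*w - 4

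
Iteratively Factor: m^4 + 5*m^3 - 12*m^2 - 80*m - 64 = (m + 4)*(m^3 + m^2 - 16*m - 16) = (m + 4)^2*(m^2 - 3*m - 4) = (m + 1)*(m + 4)^2*(m - 4)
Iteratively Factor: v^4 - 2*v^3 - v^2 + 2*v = (v - 1)*(v^3 - v^2 - 2*v) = (v - 1)*(v + 1)*(v^2 - 2*v) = (v - 2)*(v - 1)*(v + 1)*(v)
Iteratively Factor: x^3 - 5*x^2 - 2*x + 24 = (x - 4)*(x^2 - x - 6) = (x - 4)*(x + 2)*(x - 3)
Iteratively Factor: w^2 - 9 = (w + 3)*(w - 3)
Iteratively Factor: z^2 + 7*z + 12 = (z + 4)*(z + 3)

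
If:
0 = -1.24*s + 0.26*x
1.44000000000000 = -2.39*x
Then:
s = -0.13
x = -0.60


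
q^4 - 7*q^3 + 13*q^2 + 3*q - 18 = (q - 3)^2*(q - 2)*(q + 1)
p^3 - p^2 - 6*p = p*(p - 3)*(p + 2)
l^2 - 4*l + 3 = (l - 3)*(l - 1)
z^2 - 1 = (z - 1)*(z + 1)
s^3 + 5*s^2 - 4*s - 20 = (s - 2)*(s + 2)*(s + 5)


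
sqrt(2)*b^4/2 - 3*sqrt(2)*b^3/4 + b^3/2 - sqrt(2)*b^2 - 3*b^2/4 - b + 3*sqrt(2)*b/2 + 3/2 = (b - 3/2)*(b - sqrt(2))*(b + sqrt(2))*(sqrt(2)*b/2 + 1/2)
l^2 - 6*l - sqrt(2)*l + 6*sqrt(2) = (l - 6)*(l - sqrt(2))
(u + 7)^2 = u^2 + 14*u + 49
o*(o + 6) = o^2 + 6*o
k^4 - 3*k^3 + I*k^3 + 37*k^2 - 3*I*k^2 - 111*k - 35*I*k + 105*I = (k - 3)*(k - 5*I)*(k - I)*(k + 7*I)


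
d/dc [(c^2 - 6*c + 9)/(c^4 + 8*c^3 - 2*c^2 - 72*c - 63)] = 2*(-c^3 - c^2 + 33*c + 57)/(c^6 + 22*c^5 + 183*c^4 + 724*c^3 + 1423*c^2 + 1302*c + 441)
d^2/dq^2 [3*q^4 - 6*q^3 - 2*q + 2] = 36*q*(q - 1)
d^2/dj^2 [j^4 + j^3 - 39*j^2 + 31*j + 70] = 12*j^2 + 6*j - 78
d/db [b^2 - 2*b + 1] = 2*b - 2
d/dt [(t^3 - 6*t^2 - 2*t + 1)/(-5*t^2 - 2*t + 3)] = (-5*t^4 - 4*t^3 + 11*t^2 - 26*t - 4)/(25*t^4 + 20*t^3 - 26*t^2 - 12*t + 9)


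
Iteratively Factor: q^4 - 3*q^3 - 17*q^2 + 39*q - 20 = (q + 4)*(q^3 - 7*q^2 + 11*q - 5) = (q - 5)*(q + 4)*(q^2 - 2*q + 1) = (q - 5)*(q - 1)*(q + 4)*(q - 1)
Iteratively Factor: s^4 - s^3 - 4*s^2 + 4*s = (s - 1)*(s^3 - 4*s) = (s - 2)*(s - 1)*(s^2 + 2*s) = s*(s - 2)*(s - 1)*(s + 2)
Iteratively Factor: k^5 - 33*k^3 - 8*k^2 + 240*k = (k - 3)*(k^4 + 3*k^3 - 24*k^2 - 80*k) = k*(k - 3)*(k^3 + 3*k^2 - 24*k - 80) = k*(k - 3)*(k + 4)*(k^2 - k - 20) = k*(k - 5)*(k - 3)*(k + 4)*(k + 4)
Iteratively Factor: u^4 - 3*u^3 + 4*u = (u)*(u^3 - 3*u^2 + 4) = u*(u - 2)*(u^2 - u - 2) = u*(u - 2)^2*(u + 1)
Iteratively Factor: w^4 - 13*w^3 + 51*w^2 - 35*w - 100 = (w - 5)*(w^3 - 8*w^2 + 11*w + 20) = (w - 5)*(w - 4)*(w^2 - 4*w - 5) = (w - 5)*(w - 4)*(w + 1)*(w - 5)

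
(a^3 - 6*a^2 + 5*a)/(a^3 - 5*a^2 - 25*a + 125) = a*(a - 1)/(a^2 - 25)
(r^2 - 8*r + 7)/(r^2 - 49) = (r - 1)/(r + 7)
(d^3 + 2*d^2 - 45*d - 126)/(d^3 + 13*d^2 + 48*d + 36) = (d^2 - 4*d - 21)/(d^2 + 7*d + 6)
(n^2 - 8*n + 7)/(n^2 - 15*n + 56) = (n - 1)/(n - 8)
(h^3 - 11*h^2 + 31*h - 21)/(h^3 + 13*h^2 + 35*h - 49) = (h^2 - 10*h + 21)/(h^2 + 14*h + 49)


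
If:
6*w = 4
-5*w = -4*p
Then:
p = 5/6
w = 2/3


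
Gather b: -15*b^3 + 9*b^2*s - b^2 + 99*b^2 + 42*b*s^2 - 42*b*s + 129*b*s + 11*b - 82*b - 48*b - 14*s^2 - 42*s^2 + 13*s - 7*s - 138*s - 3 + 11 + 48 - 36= -15*b^3 + b^2*(9*s + 98) + b*(42*s^2 + 87*s - 119) - 56*s^2 - 132*s + 20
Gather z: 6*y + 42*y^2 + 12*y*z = 42*y^2 + 12*y*z + 6*y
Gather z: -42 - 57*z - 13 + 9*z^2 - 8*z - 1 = 9*z^2 - 65*z - 56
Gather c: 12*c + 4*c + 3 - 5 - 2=16*c - 4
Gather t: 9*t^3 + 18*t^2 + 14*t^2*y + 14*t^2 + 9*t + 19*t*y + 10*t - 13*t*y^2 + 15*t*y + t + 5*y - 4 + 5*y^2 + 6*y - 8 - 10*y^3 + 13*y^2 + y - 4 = 9*t^3 + t^2*(14*y + 32) + t*(-13*y^2 + 34*y + 20) - 10*y^3 + 18*y^2 + 12*y - 16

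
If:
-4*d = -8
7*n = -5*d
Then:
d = 2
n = -10/7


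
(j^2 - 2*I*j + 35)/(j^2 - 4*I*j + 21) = (j + 5*I)/(j + 3*I)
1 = 1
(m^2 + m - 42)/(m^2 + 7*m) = (m - 6)/m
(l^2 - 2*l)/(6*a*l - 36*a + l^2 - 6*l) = l*(l - 2)/(6*a*l - 36*a + l^2 - 6*l)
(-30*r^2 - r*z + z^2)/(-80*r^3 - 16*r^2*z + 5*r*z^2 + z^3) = (-6*r + z)/(-16*r^2 + z^2)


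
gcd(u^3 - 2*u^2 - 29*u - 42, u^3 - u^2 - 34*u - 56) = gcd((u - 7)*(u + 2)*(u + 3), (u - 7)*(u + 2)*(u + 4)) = u^2 - 5*u - 14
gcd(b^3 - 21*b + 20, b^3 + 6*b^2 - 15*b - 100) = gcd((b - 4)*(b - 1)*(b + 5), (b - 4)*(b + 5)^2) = b^2 + b - 20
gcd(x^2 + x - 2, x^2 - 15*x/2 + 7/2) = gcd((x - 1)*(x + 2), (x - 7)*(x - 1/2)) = 1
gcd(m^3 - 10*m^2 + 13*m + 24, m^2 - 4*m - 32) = m - 8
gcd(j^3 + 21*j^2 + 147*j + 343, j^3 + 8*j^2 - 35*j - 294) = j^2 + 14*j + 49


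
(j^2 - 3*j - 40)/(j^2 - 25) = (j - 8)/(j - 5)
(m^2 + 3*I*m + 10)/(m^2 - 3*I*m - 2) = (m + 5*I)/(m - I)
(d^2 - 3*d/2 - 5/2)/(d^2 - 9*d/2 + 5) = (d + 1)/(d - 2)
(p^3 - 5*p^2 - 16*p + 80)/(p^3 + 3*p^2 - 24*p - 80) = (p - 4)/(p + 4)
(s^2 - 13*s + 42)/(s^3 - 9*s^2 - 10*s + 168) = 1/(s + 4)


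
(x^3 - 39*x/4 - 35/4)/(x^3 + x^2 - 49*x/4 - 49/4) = (2*x + 5)/(2*x + 7)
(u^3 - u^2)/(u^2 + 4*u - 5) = u^2/(u + 5)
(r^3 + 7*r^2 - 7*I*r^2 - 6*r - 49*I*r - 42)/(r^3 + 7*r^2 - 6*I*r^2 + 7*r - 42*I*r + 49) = (r^2 - 7*I*r - 6)/(r^2 - 6*I*r + 7)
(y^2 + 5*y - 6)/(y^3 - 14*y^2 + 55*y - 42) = (y + 6)/(y^2 - 13*y + 42)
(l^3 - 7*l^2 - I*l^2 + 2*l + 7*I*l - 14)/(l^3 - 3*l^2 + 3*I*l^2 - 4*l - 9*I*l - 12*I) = (l^3 - l^2*(7 + I) + l*(2 + 7*I) - 14)/(l^3 + 3*l^2*(-1 + I) - l*(4 + 9*I) - 12*I)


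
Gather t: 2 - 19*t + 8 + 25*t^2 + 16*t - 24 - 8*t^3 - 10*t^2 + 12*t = -8*t^3 + 15*t^2 + 9*t - 14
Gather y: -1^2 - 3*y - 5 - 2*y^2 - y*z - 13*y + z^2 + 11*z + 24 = -2*y^2 + y*(-z - 16) + z^2 + 11*z + 18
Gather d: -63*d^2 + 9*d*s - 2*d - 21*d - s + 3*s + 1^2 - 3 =-63*d^2 + d*(9*s - 23) + 2*s - 2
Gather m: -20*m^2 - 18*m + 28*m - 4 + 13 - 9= -20*m^2 + 10*m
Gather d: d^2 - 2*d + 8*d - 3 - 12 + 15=d^2 + 6*d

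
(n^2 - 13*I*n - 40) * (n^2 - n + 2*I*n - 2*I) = n^4 - n^3 - 11*I*n^3 - 14*n^2 + 11*I*n^2 + 14*n - 80*I*n + 80*I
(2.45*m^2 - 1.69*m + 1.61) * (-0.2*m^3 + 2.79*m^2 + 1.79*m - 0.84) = -0.49*m^5 + 7.1735*m^4 - 0.651599999999999*m^3 - 0.5912*m^2 + 4.3015*m - 1.3524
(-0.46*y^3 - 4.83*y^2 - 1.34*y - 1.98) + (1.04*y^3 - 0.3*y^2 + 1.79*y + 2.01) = 0.58*y^3 - 5.13*y^2 + 0.45*y + 0.0299999999999998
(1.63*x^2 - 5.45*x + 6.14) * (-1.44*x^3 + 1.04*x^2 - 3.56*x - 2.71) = -2.3472*x^5 + 9.5432*x^4 - 20.3124*x^3 + 21.3703*x^2 - 7.0889*x - 16.6394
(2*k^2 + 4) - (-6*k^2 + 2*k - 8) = 8*k^2 - 2*k + 12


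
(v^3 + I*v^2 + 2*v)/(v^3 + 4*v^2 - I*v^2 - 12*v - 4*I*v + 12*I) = v*(v + 2*I)/(v^2 + 4*v - 12)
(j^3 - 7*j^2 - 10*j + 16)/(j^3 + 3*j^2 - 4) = (j - 8)/(j + 2)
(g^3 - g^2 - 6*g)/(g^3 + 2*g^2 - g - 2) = g*(g - 3)/(g^2 - 1)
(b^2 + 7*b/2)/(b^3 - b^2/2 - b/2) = (2*b + 7)/(2*b^2 - b - 1)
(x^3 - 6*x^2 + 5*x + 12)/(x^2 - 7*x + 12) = x + 1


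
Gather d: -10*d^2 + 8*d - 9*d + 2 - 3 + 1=-10*d^2 - d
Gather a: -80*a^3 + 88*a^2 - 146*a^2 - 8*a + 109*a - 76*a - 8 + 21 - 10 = -80*a^3 - 58*a^2 + 25*a + 3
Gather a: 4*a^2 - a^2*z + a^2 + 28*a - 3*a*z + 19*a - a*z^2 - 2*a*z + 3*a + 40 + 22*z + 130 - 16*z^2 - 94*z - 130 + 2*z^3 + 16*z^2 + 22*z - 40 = a^2*(5 - z) + a*(-z^2 - 5*z + 50) + 2*z^3 - 50*z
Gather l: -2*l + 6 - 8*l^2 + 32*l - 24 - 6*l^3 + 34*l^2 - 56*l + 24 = -6*l^3 + 26*l^2 - 26*l + 6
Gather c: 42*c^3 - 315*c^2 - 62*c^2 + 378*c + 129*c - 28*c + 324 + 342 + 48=42*c^3 - 377*c^2 + 479*c + 714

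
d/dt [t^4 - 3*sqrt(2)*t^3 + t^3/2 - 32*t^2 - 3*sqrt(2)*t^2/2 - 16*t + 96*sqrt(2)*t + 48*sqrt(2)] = 4*t^3 - 9*sqrt(2)*t^2 + 3*t^2/2 - 64*t - 3*sqrt(2)*t - 16 + 96*sqrt(2)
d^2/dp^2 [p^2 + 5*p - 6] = 2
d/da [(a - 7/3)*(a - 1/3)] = 2*a - 8/3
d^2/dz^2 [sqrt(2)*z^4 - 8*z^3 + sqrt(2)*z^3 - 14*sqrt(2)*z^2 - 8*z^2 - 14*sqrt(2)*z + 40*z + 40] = 12*sqrt(2)*z^2 - 48*z + 6*sqrt(2)*z - 28*sqrt(2) - 16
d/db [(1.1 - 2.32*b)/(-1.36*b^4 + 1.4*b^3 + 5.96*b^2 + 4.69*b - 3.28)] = (-9.4656*b^4 + 12.48*b^3 + 9.2072*b^2 - 13.112*b + 2.4506)/(1.8496*b^8 - 3.808*b^7 - 14.2512*b^6 + 3.9312*b^5 + 57.5752*b^4 + 46.7208*b^3 - 17.1015*b^2 - 30.7664*b + 10.7584)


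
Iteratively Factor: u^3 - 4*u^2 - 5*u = (u)*(u^2 - 4*u - 5) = u*(u + 1)*(u - 5)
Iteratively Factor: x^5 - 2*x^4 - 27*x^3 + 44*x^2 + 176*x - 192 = (x + 3)*(x^4 - 5*x^3 - 12*x^2 + 80*x - 64) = (x - 4)*(x + 3)*(x^3 - x^2 - 16*x + 16) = (x - 4)*(x - 1)*(x + 3)*(x^2 - 16) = (x - 4)*(x - 1)*(x + 3)*(x + 4)*(x - 4)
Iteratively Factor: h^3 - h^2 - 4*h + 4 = (h - 2)*(h^2 + h - 2) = (h - 2)*(h + 2)*(h - 1)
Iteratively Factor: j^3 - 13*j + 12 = (j - 1)*(j^2 + j - 12) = (j - 1)*(j + 4)*(j - 3)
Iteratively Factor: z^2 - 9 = (z - 3)*(z + 3)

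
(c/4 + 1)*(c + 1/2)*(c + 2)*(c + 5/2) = c^4/4 + 9*c^3/4 + 109*c^2/16 + 63*c/8 + 5/2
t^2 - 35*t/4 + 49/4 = (t - 7)*(t - 7/4)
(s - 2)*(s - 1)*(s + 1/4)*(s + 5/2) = s^4 - s^3/4 - 45*s^2/8 + 29*s/8 + 5/4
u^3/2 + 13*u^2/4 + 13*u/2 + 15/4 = (u/2 + 1/2)*(u + 5/2)*(u + 3)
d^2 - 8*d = d*(d - 8)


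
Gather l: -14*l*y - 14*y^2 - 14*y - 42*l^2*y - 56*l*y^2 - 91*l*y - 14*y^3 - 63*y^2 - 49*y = -42*l^2*y + l*(-56*y^2 - 105*y) - 14*y^3 - 77*y^2 - 63*y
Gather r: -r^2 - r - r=-r^2 - 2*r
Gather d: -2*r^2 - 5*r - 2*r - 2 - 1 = -2*r^2 - 7*r - 3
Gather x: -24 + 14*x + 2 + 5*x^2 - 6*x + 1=5*x^2 + 8*x - 21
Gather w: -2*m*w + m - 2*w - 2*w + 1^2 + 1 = m + w*(-2*m - 4) + 2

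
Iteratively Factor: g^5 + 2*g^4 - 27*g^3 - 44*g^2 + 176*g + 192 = (g + 4)*(g^4 - 2*g^3 - 19*g^2 + 32*g + 48) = (g + 4)^2*(g^3 - 6*g^2 + 5*g + 12) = (g - 4)*(g + 4)^2*(g^2 - 2*g - 3) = (g - 4)*(g - 3)*(g + 4)^2*(g + 1)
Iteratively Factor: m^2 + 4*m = (m + 4)*(m)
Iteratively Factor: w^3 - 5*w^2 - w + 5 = (w - 1)*(w^2 - 4*w - 5) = (w - 1)*(w + 1)*(w - 5)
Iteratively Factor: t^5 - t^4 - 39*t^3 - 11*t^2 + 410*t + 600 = (t + 4)*(t^4 - 5*t^3 - 19*t^2 + 65*t + 150) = (t - 5)*(t + 4)*(t^3 - 19*t - 30) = (t - 5)^2*(t + 4)*(t^2 + 5*t + 6) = (t - 5)^2*(t + 2)*(t + 4)*(t + 3)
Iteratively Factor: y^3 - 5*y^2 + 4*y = (y - 1)*(y^2 - 4*y) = (y - 4)*(y - 1)*(y)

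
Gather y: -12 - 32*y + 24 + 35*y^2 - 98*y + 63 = 35*y^2 - 130*y + 75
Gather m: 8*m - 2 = 8*m - 2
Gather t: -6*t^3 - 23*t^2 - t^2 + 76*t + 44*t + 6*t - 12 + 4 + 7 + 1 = -6*t^3 - 24*t^2 + 126*t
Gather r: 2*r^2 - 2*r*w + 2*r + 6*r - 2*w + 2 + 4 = 2*r^2 + r*(8 - 2*w) - 2*w + 6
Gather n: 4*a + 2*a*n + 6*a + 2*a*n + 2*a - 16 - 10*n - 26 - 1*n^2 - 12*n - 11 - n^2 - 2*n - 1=12*a - 2*n^2 + n*(4*a - 24) - 54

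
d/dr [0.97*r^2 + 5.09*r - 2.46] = 1.94*r + 5.09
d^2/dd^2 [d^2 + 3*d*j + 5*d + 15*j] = 2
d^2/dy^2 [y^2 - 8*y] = 2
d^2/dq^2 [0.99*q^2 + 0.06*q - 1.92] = 1.98000000000000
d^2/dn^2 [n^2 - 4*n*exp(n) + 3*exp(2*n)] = -4*n*exp(n) + 12*exp(2*n) - 8*exp(n) + 2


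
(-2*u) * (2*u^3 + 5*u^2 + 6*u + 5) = -4*u^4 - 10*u^3 - 12*u^2 - 10*u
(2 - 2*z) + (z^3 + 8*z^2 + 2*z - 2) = z^3 + 8*z^2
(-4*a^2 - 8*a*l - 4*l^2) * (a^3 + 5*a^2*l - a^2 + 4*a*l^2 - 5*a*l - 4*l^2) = -4*a^5 - 28*a^4*l + 4*a^4 - 60*a^3*l^2 + 28*a^3*l - 52*a^2*l^3 + 60*a^2*l^2 - 16*a*l^4 + 52*a*l^3 + 16*l^4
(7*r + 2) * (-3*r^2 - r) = -21*r^3 - 13*r^2 - 2*r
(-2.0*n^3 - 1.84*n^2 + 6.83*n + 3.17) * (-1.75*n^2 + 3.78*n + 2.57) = 3.5*n^5 - 4.34*n^4 - 24.0477*n^3 + 15.5411*n^2 + 29.5357*n + 8.1469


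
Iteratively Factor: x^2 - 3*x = (x - 3)*(x)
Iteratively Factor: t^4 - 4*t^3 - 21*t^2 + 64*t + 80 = (t + 1)*(t^3 - 5*t^2 - 16*t + 80) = (t - 4)*(t + 1)*(t^2 - t - 20) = (t - 5)*(t - 4)*(t + 1)*(t + 4)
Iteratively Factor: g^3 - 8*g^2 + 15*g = (g - 3)*(g^2 - 5*g) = g*(g - 3)*(g - 5)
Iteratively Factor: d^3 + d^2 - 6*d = (d + 3)*(d^2 - 2*d) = (d - 2)*(d + 3)*(d)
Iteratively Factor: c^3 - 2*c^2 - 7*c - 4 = (c + 1)*(c^2 - 3*c - 4) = (c + 1)^2*(c - 4)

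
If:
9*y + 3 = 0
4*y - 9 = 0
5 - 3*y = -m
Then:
No Solution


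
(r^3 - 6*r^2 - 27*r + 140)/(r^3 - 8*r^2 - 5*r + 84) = (r + 5)/(r + 3)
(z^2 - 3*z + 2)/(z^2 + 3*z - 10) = (z - 1)/(z + 5)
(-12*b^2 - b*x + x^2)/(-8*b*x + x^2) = (12*b^2 + b*x - x^2)/(x*(8*b - x))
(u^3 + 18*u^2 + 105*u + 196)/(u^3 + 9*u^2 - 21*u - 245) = (u + 4)/(u - 5)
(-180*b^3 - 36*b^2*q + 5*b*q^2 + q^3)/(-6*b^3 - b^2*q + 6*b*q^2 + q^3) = (-30*b^2 - b*q + q^2)/(-b^2 + q^2)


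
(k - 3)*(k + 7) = k^2 + 4*k - 21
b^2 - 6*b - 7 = (b - 7)*(b + 1)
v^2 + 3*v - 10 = (v - 2)*(v + 5)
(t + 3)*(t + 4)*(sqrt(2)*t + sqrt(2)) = sqrt(2)*t^3 + 8*sqrt(2)*t^2 + 19*sqrt(2)*t + 12*sqrt(2)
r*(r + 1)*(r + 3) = r^3 + 4*r^2 + 3*r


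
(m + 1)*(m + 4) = m^2 + 5*m + 4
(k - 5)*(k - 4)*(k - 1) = k^3 - 10*k^2 + 29*k - 20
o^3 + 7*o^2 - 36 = (o - 2)*(o + 3)*(o + 6)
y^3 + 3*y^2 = y^2*(y + 3)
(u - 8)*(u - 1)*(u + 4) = u^3 - 5*u^2 - 28*u + 32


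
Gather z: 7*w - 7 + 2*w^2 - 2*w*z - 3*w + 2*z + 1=2*w^2 + 4*w + z*(2 - 2*w) - 6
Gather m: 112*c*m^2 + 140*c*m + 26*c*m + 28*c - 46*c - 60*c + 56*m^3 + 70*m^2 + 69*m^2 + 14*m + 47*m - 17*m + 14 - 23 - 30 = -78*c + 56*m^3 + m^2*(112*c + 139) + m*(166*c + 44) - 39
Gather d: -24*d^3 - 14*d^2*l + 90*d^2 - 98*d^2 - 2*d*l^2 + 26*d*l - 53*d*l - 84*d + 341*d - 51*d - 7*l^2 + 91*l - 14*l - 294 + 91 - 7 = -24*d^3 + d^2*(-14*l - 8) + d*(-2*l^2 - 27*l + 206) - 7*l^2 + 77*l - 210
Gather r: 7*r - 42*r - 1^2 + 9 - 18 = -35*r - 10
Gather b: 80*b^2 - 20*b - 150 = 80*b^2 - 20*b - 150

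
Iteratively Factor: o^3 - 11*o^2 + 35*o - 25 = (o - 1)*(o^2 - 10*o + 25) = (o - 5)*(o - 1)*(o - 5)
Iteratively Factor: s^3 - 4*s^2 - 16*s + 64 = (s - 4)*(s^2 - 16) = (s - 4)*(s + 4)*(s - 4)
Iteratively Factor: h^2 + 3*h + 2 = (h + 1)*(h + 2)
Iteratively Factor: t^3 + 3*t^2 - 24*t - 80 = (t - 5)*(t^2 + 8*t + 16) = (t - 5)*(t + 4)*(t + 4)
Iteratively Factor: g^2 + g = (g + 1)*(g)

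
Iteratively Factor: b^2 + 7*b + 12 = (b + 3)*(b + 4)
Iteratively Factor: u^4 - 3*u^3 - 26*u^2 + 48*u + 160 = (u - 4)*(u^3 + u^2 - 22*u - 40) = (u - 5)*(u - 4)*(u^2 + 6*u + 8) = (u - 5)*(u - 4)*(u + 4)*(u + 2)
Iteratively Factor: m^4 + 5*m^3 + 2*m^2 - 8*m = (m - 1)*(m^3 + 6*m^2 + 8*m) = m*(m - 1)*(m^2 + 6*m + 8) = m*(m - 1)*(m + 4)*(m + 2)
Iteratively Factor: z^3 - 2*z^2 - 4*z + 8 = (z - 2)*(z^2 - 4) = (z - 2)*(z + 2)*(z - 2)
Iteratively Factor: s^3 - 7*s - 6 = (s + 1)*(s^2 - s - 6) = (s - 3)*(s + 1)*(s + 2)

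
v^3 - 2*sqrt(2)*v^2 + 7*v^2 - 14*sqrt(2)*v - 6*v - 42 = (v + 7)*(v - 3*sqrt(2))*(v + sqrt(2))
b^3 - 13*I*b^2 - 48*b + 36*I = (b - 6*I)^2*(b - I)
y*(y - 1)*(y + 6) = y^3 + 5*y^2 - 6*y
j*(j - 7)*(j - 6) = j^3 - 13*j^2 + 42*j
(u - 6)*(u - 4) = u^2 - 10*u + 24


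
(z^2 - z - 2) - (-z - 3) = z^2 + 1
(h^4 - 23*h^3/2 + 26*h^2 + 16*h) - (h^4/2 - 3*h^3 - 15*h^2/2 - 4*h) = h^4/2 - 17*h^3/2 + 67*h^2/2 + 20*h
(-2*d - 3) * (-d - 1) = 2*d^2 + 5*d + 3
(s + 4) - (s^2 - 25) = -s^2 + s + 29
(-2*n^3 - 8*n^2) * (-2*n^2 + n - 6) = 4*n^5 + 14*n^4 + 4*n^3 + 48*n^2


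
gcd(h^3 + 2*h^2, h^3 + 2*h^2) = h^3 + 2*h^2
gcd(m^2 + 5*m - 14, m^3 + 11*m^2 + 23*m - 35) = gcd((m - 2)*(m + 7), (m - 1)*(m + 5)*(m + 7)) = m + 7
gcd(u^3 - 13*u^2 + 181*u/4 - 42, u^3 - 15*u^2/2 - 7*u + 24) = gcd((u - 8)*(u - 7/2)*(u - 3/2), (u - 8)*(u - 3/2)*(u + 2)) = u^2 - 19*u/2 + 12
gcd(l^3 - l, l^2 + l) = l^2 + l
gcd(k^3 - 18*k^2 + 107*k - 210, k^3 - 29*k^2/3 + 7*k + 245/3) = k^2 - 12*k + 35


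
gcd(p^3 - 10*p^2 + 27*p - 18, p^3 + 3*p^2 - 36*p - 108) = p - 6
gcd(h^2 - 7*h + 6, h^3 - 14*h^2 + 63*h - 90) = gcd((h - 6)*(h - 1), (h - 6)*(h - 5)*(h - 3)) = h - 6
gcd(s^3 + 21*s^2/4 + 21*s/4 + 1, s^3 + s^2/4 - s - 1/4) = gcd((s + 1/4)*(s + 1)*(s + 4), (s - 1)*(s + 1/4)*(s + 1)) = s^2 + 5*s/4 + 1/4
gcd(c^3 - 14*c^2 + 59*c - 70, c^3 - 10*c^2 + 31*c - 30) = c^2 - 7*c + 10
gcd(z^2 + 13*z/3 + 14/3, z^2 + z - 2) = z + 2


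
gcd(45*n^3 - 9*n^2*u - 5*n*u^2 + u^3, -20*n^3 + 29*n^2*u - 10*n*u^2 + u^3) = -5*n + u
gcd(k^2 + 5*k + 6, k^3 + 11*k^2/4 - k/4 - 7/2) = k + 2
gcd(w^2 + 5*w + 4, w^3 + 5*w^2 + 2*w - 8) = w + 4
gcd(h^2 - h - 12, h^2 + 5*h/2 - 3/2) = h + 3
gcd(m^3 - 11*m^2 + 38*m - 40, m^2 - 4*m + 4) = m - 2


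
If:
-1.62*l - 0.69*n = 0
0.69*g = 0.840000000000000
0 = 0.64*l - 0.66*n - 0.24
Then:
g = 1.22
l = 0.11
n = -0.26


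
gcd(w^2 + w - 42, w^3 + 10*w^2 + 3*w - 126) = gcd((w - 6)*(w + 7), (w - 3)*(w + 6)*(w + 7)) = w + 7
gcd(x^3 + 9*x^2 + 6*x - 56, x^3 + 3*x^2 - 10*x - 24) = x + 4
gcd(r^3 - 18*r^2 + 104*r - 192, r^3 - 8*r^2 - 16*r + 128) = r^2 - 12*r + 32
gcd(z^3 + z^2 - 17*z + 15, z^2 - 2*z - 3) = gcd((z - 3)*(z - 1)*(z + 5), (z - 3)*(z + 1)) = z - 3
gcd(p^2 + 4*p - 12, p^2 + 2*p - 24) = p + 6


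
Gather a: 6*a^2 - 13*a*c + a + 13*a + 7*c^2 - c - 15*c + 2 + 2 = 6*a^2 + a*(14 - 13*c) + 7*c^2 - 16*c + 4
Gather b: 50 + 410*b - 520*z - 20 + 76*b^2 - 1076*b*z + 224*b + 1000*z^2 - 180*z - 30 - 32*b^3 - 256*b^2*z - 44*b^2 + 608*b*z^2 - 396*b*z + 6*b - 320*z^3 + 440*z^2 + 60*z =-32*b^3 + b^2*(32 - 256*z) + b*(608*z^2 - 1472*z + 640) - 320*z^3 + 1440*z^2 - 640*z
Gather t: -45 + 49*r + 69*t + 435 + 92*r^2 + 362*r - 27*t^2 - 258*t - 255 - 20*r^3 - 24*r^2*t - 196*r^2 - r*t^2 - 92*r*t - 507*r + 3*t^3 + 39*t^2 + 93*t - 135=-20*r^3 - 104*r^2 - 96*r + 3*t^3 + t^2*(12 - r) + t*(-24*r^2 - 92*r - 96)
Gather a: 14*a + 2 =14*a + 2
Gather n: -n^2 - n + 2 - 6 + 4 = -n^2 - n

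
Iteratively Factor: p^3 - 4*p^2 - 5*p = (p + 1)*(p^2 - 5*p) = (p - 5)*(p + 1)*(p)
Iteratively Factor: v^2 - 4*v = (v)*(v - 4)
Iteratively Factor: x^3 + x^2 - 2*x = (x + 2)*(x^2 - x) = (x - 1)*(x + 2)*(x)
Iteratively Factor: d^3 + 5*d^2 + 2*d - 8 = (d + 2)*(d^2 + 3*d - 4) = (d + 2)*(d + 4)*(d - 1)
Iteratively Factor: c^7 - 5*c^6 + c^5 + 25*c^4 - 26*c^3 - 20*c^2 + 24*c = (c)*(c^6 - 5*c^5 + c^4 + 25*c^3 - 26*c^2 - 20*c + 24) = c*(c - 2)*(c^5 - 3*c^4 - 5*c^3 + 15*c^2 + 4*c - 12) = c*(c - 2)*(c + 2)*(c^4 - 5*c^3 + 5*c^2 + 5*c - 6) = c*(c - 2)*(c + 1)*(c + 2)*(c^3 - 6*c^2 + 11*c - 6) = c*(c - 2)*(c - 1)*(c + 1)*(c + 2)*(c^2 - 5*c + 6) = c*(c - 3)*(c - 2)*(c - 1)*(c + 1)*(c + 2)*(c - 2)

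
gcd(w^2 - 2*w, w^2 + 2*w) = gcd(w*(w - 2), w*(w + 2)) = w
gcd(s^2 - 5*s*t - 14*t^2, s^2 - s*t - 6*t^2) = s + 2*t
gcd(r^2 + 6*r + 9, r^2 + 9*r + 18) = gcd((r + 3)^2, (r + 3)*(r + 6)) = r + 3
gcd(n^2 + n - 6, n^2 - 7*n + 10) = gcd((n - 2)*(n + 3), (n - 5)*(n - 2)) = n - 2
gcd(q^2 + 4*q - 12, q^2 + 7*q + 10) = 1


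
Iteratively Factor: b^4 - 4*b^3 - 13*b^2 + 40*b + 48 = (b + 1)*(b^3 - 5*b^2 - 8*b + 48) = (b + 1)*(b + 3)*(b^2 - 8*b + 16) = (b - 4)*(b + 1)*(b + 3)*(b - 4)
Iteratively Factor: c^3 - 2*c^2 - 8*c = (c)*(c^2 - 2*c - 8) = c*(c + 2)*(c - 4)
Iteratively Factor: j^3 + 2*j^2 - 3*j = (j + 3)*(j^2 - j) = j*(j + 3)*(j - 1)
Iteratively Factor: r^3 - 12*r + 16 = (r - 2)*(r^2 + 2*r - 8) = (r - 2)^2*(r + 4)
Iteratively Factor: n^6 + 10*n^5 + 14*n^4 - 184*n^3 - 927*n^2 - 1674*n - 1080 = (n + 3)*(n^5 + 7*n^4 - 7*n^3 - 163*n^2 - 438*n - 360) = (n - 5)*(n + 3)*(n^4 + 12*n^3 + 53*n^2 + 102*n + 72) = (n - 5)*(n + 2)*(n + 3)*(n^3 + 10*n^2 + 33*n + 36) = (n - 5)*(n + 2)*(n + 3)*(n + 4)*(n^2 + 6*n + 9) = (n - 5)*(n + 2)*(n + 3)^2*(n + 4)*(n + 3)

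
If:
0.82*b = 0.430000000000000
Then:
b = 0.52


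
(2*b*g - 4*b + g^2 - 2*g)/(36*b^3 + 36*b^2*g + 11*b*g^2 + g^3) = (g - 2)/(18*b^2 + 9*b*g + g^2)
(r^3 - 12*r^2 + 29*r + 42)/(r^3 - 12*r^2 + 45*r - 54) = (r^2 - 6*r - 7)/(r^2 - 6*r + 9)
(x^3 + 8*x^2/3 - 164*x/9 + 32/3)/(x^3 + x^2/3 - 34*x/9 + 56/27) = 3*(3*x^2 + 10*x - 48)/(9*x^2 + 9*x - 28)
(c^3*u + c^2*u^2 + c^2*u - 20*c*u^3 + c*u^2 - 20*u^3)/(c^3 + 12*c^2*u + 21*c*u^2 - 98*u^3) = u*(c^3 + c^2*u + c^2 - 20*c*u^2 + c*u - 20*u^2)/(c^3 + 12*c^2*u + 21*c*u^2 - 98*u^3)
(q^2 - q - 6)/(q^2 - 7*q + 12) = (q + 2)/(q - 4)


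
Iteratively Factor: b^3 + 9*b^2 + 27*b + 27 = (b + 3)*(b^2 + 6*b + 9) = (b + 3)^2*(b + 3)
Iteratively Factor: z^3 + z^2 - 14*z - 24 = (z + 3)*(z^2 - 2*z - 8) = (z + 2)*(z + 3)*(z - 4)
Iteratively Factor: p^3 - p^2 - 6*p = (p)*(p^2 - p - 6) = p*(p + 2)*(p - 3)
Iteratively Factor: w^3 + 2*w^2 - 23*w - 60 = (w + 3)*(w^2 - w - 20) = (w + 3)*(w + 4)*(w - 5)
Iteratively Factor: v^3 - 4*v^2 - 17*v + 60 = (v - 3)*(v^2 - v - 20) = (v - 5)*(v - 3)*(v + 4)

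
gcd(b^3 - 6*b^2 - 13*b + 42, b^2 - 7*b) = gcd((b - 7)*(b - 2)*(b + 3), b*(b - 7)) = b - 7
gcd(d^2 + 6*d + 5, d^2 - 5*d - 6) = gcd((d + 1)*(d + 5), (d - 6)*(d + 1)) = d + 1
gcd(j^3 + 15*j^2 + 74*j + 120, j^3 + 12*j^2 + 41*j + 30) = j^2 + 11*j + 30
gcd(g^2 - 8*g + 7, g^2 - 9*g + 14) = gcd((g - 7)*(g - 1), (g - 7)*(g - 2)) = g - 7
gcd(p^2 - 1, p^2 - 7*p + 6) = p - 1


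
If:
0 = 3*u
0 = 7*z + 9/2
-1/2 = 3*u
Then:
No Solution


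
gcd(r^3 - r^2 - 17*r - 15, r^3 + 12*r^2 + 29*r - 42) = 1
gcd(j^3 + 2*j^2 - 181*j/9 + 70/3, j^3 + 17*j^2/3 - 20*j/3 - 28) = j^2 + 11*j/3 - 14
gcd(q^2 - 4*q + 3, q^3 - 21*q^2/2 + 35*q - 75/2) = q - 3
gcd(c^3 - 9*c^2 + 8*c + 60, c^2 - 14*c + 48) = c - 6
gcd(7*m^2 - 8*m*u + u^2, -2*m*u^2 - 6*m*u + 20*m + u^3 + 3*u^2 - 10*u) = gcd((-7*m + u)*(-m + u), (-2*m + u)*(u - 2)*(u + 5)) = 1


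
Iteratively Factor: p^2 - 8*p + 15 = (p - 3)*(p - 5)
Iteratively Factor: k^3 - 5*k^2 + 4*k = (k - 1)*(k^2 - 4*k) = k*(k - 1)*(k - 4)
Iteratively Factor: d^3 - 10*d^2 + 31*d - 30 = (d - 2)*(d^2 - 8*d + 15) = (d - 3)*(d - 2)*(d - 5)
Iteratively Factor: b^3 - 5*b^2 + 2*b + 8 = (b - 2)*(b^2 - 3*b - 4) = (b - 2)*(b + 1)*(b - 4)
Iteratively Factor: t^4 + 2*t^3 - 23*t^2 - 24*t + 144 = (t - 3)*(t^3 + 5*t^2 - 8*t - 48) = (t - 3)*(t + 4)*(t^2 + t - 12) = (t - 3)*(t + 4)^2*(t - 3)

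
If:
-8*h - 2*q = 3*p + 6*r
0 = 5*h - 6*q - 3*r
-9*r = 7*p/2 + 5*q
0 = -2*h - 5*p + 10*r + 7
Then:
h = -21/629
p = 441/629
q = 189/1258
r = -224/629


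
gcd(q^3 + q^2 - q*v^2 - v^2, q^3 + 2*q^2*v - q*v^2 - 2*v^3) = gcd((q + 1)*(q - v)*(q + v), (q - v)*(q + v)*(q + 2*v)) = q^2 - v^2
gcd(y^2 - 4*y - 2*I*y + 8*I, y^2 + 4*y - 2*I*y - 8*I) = y - 2*I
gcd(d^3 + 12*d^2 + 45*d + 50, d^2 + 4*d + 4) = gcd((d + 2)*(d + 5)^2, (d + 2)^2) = d + 2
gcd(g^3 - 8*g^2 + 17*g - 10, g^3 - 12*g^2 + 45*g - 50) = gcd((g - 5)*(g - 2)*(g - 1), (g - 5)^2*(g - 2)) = g^2 - 7*g + 10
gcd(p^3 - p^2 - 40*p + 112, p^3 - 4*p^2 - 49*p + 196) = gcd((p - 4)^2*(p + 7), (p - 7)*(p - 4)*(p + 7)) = p^2 + 3*p - 28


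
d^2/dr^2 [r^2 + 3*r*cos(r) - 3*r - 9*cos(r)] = -3*r*cos(r) - 6*sin(r) + 9*cos(r) + 2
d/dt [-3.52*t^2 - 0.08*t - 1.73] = -7.04*t - 0.08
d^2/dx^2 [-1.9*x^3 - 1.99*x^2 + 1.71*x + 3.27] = -11.4*x - 3.98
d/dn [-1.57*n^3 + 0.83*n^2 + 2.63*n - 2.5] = -4.71*n^2 + 1.66*n + 2.63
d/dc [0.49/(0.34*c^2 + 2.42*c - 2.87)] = (-0.3332*c - 1.1858)/(0.34*c^2 + 2.42*c - 2.87)^2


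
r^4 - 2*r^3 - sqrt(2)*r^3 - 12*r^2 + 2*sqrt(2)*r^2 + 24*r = r*(r - 2)*(r - 3*sqrt(2))*(r + 2*sqrt(2))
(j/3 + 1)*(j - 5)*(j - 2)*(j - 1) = j^4/3 - 5*j^3/3 - 7*j^2/3 + 41*j/3 - 10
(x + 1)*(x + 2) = x^2 + 3*x + 2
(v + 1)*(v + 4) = v^2 + 5*v + 4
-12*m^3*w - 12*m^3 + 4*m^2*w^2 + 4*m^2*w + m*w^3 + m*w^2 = (-2*m + w)*(6*m + w)*(m*w + m)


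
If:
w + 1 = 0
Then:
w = -1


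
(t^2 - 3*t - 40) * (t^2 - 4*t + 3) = t^4 - 7*t^3 - 25*t^2 + 151*t - 120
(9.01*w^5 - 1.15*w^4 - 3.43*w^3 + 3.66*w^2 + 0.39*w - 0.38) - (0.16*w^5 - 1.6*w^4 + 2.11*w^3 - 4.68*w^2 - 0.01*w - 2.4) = 8.85*w^5 + 0.45*w^4 - 5.54*w^3 + 8.34*w^2 + 0.4*w + 2.02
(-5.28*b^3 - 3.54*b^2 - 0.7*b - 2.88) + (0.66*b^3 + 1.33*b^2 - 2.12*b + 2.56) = -4.62*b^3 - 2.21*b^2 - 2.82*b - 0.32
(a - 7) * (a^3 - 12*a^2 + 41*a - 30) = a^4 - 19*a^3 + 125*a^2 - 317*a + 210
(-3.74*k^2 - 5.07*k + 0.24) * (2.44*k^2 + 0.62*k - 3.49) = -9.1256*k^4 - 14.6896*k^3 + 10.4948*k^2 + 17.8431*k - 0.8376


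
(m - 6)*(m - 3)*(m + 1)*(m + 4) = m^4 - 4*m^3 - 23*m^2 + 54*m + 72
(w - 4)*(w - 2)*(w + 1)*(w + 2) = w^4 - 3*w^3 - 8*w^2 + 12*w + 16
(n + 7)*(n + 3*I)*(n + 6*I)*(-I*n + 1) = -I*n^4 + 10*n^3 - 7*I*n^3 + 70*n^2 + 27*I*n^2 - 18*n + 189*I*n - 126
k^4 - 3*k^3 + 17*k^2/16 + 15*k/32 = k*(k - 5/2)*(k - 3/4)*(k + 1/4)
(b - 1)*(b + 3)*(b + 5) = b^3 + 7*b^2 + 7*b - 15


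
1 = 1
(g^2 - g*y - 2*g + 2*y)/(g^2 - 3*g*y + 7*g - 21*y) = (g^2 - g*y - 2*g + 2*y)/(g^2 - 3*g*y + 7*g - 21*y)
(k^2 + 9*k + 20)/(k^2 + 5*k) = (k + 4)/k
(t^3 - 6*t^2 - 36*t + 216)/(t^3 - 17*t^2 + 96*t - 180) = (t + 6)/(t - 5)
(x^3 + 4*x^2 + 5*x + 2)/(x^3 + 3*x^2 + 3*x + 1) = (x + 2)/(x + 1)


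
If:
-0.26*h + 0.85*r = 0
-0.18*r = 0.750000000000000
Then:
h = -13.62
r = -4.17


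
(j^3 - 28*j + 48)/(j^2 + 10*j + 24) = (j^2 - 6*j + 8)/(j + 4)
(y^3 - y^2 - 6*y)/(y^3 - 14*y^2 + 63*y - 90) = y*(y + 2)/(y^2 - 11*y + 30)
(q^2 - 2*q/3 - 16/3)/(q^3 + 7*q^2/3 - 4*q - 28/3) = (3*q - 8)/(3*q^2 + q - 14)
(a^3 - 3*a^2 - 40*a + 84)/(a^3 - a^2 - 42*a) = (a - 2)/a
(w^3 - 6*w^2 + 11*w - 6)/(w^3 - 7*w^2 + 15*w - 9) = (w - 2)/(w - 3)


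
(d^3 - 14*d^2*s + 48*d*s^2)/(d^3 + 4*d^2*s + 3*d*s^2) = (d^2 - 14*d*s + 48*s^2)/(d^2 + 4*d*s + 3*s^2)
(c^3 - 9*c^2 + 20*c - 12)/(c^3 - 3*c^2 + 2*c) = (c - 6)/c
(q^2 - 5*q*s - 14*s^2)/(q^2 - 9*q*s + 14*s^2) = (q + 2*s)/(q - 2*s)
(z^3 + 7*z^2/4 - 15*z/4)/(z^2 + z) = (4*z^2 + 7*z - 15)/(4*(z + 1))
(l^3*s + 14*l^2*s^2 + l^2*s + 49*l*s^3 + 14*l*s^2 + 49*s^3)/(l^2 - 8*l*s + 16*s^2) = s*(l^3 + 14*l^2*s + l^2 + 49*l*s^2 + 14*l*s + 49*s^2)/(l^2 - 8*l*s + 16*s^2)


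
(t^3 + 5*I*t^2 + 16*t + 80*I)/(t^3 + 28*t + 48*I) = (t^2 + I*t + 20)/(t^2 - 4*I*t + 12)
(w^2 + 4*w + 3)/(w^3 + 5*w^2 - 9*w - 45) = (w + 1)/(w^2 + 2*w - 15)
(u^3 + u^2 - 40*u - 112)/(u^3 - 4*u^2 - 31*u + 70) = (u^2 + 8*u + 16)/(u^2 + 3*u - 10)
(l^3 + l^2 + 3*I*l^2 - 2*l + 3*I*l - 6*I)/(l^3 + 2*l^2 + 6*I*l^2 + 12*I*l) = (l^2 + l*(-1 + 3*I) - 3*I)/(l*(l + 6*I))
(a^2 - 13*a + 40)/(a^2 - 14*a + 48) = (a - 5)/(a - 6)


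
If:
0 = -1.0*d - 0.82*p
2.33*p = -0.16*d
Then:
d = 0.00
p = 0.00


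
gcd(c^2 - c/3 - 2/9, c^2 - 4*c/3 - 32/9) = 1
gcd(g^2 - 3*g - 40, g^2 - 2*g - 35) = g + 5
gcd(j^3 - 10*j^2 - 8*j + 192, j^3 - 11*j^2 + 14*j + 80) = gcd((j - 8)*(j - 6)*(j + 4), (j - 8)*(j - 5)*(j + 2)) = j - 8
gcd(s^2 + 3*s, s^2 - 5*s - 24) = s + 3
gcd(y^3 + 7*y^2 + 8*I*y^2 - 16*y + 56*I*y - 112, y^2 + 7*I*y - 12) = y + 4*I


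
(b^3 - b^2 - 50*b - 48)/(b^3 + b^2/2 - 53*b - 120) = 2*(b + 1)/(2*b + 5)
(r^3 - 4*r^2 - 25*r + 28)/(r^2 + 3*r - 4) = r - 7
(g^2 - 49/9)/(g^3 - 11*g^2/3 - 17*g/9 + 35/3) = (3*g + 7)/(3*g^2 - 4*g - 15)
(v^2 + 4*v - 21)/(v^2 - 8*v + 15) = (v + 7)/(v - 5)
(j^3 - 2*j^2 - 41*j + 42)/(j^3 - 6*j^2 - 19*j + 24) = (j^2 - j - 42)/(j^2 - 5*j - 24)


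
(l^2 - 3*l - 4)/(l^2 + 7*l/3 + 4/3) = 3*(l - 4)/(3*l + 4)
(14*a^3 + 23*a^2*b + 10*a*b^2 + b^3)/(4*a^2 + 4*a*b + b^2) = (7*a^2 + 8*a*b + b^2)/(2*a + b)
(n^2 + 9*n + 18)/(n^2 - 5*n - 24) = (n + 6)/(n - 8)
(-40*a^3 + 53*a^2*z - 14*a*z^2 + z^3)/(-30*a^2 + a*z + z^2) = (8*a^2 - 9*a*z + z^2)/(6*a + z)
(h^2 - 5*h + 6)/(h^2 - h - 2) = (h - 3)/(h + 1)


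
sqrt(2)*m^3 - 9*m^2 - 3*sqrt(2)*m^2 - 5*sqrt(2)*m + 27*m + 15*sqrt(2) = (m - 3)*(m - 5*sqrt(2))*(sqrt(2)*m + 1)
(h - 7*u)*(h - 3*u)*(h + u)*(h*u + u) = h^4*u - 9*h^3*u^2 + h^3*u + 11*h^2*u^3 - 9*h^2*u^2 + 21*h*u^4 + 11*h*u^3 + 21*u^4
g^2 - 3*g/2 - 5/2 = (g - 5/2)*(g + 1)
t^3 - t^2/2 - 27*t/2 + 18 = (t - 3)*(t - 3/2)*(t + 4)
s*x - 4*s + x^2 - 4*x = (s + x)*(x - 4)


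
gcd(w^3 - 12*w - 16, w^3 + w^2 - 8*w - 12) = w^2 + 4*w + 4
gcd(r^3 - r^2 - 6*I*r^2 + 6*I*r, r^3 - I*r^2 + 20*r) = r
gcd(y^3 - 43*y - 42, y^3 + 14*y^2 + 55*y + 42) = y^2 + 7*y + 6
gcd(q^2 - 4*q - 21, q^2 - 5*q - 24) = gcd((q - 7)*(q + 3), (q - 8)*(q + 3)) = q + 3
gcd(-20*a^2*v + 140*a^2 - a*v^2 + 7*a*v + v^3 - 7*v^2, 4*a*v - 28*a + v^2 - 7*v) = 4*a*v - 28*a + v^2 - 7*v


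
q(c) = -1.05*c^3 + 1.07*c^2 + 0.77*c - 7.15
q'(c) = -3.15*c^2 + 2.14*c + 0.77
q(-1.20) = -4.72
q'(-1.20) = -6.33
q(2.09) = -10.45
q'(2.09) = -8.52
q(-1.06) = -5.51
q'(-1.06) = -5.04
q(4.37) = -70.98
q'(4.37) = -50.03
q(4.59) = -82.61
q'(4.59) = -55.77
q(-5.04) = 150.57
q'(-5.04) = -90.03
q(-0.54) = -7.09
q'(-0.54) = -1.30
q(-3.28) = 38.89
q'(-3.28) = -40.14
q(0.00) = -7.15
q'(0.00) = 0.77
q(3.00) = -23.56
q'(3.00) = -21.16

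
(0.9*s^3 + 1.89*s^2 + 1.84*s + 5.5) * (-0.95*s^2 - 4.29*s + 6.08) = -0.855*s^5 - 5.6565*s^4 - 4.3841*s^3 - 1.6274*s^2 - 12.4078*s + 33.44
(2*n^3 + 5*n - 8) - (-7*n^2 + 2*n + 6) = 2*n^3 + 7*n^2 + 3*n - 14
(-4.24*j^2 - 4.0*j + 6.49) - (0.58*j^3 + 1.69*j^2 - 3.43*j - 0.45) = -0.58*j^3 - 5.93*j^2 - 0.57*j + 6.94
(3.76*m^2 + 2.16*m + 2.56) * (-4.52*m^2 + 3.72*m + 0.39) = -16.9952*m^4 + 4.224*m^3 - 2.0696*m^2 + 10.3656*m + 0.9984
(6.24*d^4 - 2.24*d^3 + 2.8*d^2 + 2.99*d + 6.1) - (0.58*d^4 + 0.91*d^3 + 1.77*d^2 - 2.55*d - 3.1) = 5.66*d^4 - 3.15*d^3 + 1.03*d^2 + 5.54*d + 9.2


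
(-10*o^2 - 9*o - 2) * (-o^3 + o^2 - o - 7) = 10*o^5 - o^4 + 3*o^3 + 77*o^2 + 65*o + 14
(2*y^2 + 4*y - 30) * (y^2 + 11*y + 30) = 2*y^4 + 26*y^3 + 74*y^2 - 210*y - 900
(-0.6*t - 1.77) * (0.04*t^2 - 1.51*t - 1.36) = -0.024*t^3 + 0.8352*t^2 + 3.4887*t + 2.4072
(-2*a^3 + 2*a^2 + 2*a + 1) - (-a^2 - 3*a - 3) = -2*a^3 + 3*a^2 + 5*a + 4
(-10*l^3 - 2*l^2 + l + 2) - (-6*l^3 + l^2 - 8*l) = -4*l^3 - 3*l^2 + 9*l + 2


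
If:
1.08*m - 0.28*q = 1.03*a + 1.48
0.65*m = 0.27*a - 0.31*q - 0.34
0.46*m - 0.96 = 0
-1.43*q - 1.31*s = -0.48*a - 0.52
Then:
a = 1.81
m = 2.09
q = -3.90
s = 5.31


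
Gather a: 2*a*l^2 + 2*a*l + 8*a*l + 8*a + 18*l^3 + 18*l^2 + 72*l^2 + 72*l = a*(2*l^2 + 10*l + 8) + 18*l^3 + 90*l^2 + 72*l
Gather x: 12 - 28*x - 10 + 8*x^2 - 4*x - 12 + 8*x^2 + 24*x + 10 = 16*x^2 - 8*x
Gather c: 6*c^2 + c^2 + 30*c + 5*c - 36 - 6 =7*c^2 + 35*c - 42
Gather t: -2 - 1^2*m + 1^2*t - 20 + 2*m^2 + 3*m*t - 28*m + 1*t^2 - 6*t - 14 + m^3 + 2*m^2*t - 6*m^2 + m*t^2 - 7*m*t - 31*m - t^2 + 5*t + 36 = m^3 - 4*m^2 + m*t^2 - 60*m + t*(2*m^2 - 4*m)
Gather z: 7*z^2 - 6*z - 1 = 7*z^2 - 6*z - 1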